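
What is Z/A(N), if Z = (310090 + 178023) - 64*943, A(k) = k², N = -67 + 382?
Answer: 5281/1225 ≈ 4.3110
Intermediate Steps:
N = 315
Z = 427761 (Z = 488113 - 60352 = 427761)
Z/A(N) = 427761/(315²) = 427761/99225 = 427761*(1/99225) = 5281/1225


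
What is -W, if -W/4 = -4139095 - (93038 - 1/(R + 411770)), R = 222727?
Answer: -10741102768400/634497 ≈ -1.6929e+7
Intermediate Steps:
W = 10741102768400/634497 (W = -4*(-4139095 - (93038 - 1/(222727 + 411770))) = -4*(-4139095 - (93038 - 1/634497)) = -4*(-4139095 - 1*59032331885/634497) = -4*(-4139095 - 59032331885/634497) = -4*(-2685275692100/634497) = 10741102768400/634497 ≈ 1.6929e+7)
-W = -1*10741102768400/634497 = -10741102768400/634497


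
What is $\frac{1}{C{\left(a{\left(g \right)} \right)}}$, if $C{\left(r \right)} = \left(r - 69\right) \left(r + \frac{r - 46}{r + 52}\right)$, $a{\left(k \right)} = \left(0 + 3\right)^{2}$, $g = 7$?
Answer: $- \frac{61}{30720} \approx -0.0019857$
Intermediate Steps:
$a{\left(k \right)} = 9$ ($a{\left(k \right)} = 3^{2} = 9$)
$C{\left(r \right)} = \left(-69 + r\right) \left(r + \frac{-46 + r}{52 + r}\right)$
$\frac{1}{C{\left(a{\left(g \right)} \right)}} = \frac{1}{\frac{1}{52 + 9} \left(3174 + 9^{3} - 33327 - 16 \cdot 9^{2}\right)} = \frac{1}{\frac{1}{61} \left(3174 + 729 - 33327 - 1296\right)} = \frac{1}{\frac{1}{61} \left(-30720\right)} = \frac{1}{- \frac{30720}{61}} = - \frac{61}{30720}$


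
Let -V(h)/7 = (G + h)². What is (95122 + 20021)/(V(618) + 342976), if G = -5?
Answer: -38381/762469 ≈ -0.050338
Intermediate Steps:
V(h) = -7*(-5 + h)²
(95122 + 20021)/(V(618) + 342976) = (95122 + 20021)/(-7*(-5 + 618)² + 342976) = 115143/(-7*613² + 342976) = 115143/(-7*375769 + 342976) = 115143/(-2630383 + 342976) = 115143/(-2287407) = 115143*(-1/2287407) = -38381/762469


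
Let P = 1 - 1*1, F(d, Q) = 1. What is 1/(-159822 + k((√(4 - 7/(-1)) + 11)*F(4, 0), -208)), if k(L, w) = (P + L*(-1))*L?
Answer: -79977/12792638396 + 11*√11/12792638396 ≈ -6.2489e-6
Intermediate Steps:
P = 0 (P = 1 - 1 = 0)
k(L, w) = -L² (k(L, w) = (0 + L*(-1))*L = (0 - L)*L = (-L)*L = -L²)
1/(-159822 + k((√(4 - 7/(-1)) + 11)*F(4, 0), -208)) = 1/(-159822 - ((√(4 - 7/(-1)) + 11)*1)²) = 1/(-159822 - ((√(4 - 7*(-1)) + 11)*1)²) = 1/(-159822 - ((√(4 + 7) + 11)*1)²) = 1/(-159822 - ((√11 + 11)*1)²) = 1/(-159822 - ((11 + √11)*1)²) = 1/(-159822 - (11 + √11)²)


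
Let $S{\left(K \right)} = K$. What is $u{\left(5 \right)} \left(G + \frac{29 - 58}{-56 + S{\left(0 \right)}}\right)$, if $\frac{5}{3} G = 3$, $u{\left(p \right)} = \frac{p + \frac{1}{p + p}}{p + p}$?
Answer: $\frac{33099}{28000} \approx 1.1821$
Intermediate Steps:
$u{\left(p \right)} = \frac{p + \frac{1}{2 p}}{2 p}$
$G = \frac{9}{5}$ ($G = \frac{3}{5} \cdot 3 = \frac{9}{5} \approx 1.8$)
$u{\left(5 \right)} \left(G + \frac{29 - 58}{-56 + S{\left(0 \right)}}\right) = \left(\frac{1}{2} + \frac{1}{4 \cdot 25}\right) \left(\frac{9}{5} + \frac{29 - 58}{-56 + 0}\right) = \left(\frac{1}{2} + \frac{1}{4} \cdot \frac{1}{25}\right) \left(\frac{9}{5} - \frac{29}{-56}\right) = \left(\frac{1}{2} + \frac{1}{100}\right) \left(\frac{9}{5} - - \frac{29}{56}\right) = \frac{51 \left(\frac{9}{5} + \frac{29}{56}\right)}{100} = \frac{51}{100} \cdot \frac{649}{280} = \frac{33099}{28000}$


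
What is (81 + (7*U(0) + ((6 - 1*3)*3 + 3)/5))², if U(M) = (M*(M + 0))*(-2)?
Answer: 173889/25 ≈ 6955.6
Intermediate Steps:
U(M) = -2*M² (U(M) = (M*M)*(-2) = M²*(-2) = -2*M²)
(81 + (7*U(0) + ((6 - 1*3)*3 + 3)/5))² = (81 + (7*(-2*0²) + ((6 - 1*3)*3 + 3)/5))² = (81 + (7*(-2*0) + ((6 - 3)*3 + 3)*(⅕)))² = (81 + (7*0 + (3*3 + 3)*(⅕)))² = (81 + (0 + (9 + 3)*(⅕)))² = (81 + (0 + 12*(⅕)))² = (81 + (0 + 12/5))² = (81 + 12/5)² = (417/5)² = 173889/25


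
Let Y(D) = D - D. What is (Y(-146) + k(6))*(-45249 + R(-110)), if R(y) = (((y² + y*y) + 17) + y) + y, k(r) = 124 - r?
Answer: -2507736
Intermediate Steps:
Y(D) = 0
R(y) = 17 + 2*y + 2*y² (R(y) = (((y² + y²) + 17) + y) + y = ((2*y² + 17) + y) + y = ((17 + 2*y²) + y) + y = (17 + y + 2*y²) + y = 17 + 2*y + 2*y²)
(Y(-146) + k(6))*(-45249 + R(-110)) = (0 + (124 - 1*6))*(-45249 + (17 + 2*(-110) + 2*(-110)²)) = (0 + (124 - 6))*(-45249 + (17 - 220 + 2*12100)) = (0 + 118)*(-45249 + (17 - 220 + 24200)) = 118*(-45249 + 23997) = 118*(-21252) = -2507736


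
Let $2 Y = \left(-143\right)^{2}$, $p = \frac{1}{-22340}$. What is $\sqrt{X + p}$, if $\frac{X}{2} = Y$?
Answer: $\frac{\sqrt{2551399230515}}{11170} \approx 143.0$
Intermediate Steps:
$p = - \frac{1}{22340} \approx -4.4763 \cdot 10^{-5}$
$Y = \frac{20449}{2}$ ($Y = \frac{\left(-143\right)^{2}}{2} = \frac{1}{2} \cdot 20449 = \frac{20449}{2} \approx 10225.0$)
$X = 20449$ ($X = 2 \cdot \frac{20449}{2} = 20449$)
$\sqrt{X + p} = \sqrt{20449 - \frac{1}{22340}} = \sqrt{\frac{456830659}{22340}} = \frac{\sqrt{2551399230515}}{11170}$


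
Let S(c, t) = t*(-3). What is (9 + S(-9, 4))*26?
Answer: -78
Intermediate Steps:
S(c, t) = -3*t
(9 + S(-9, 4))*26 = (9 - 3*4)*26 = (9 - 12)*26 = -3*26 = -78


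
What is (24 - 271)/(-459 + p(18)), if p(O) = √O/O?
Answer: 2040714/3792257 + 741*√2/3792257 ≈ 0.53840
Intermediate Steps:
p(O) = O^(-½)
(24 - 271)/(-459 + p(18)) = (24 - 271)/(-459 + 18^(-½)) = -247/(-459 + √2/6)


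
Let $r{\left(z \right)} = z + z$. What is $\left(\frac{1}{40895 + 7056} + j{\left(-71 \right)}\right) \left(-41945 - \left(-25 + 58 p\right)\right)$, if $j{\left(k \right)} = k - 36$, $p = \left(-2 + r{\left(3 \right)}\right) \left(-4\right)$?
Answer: $\frac{210319949952}{47951} \approx 4.3861 \cdot 10^{6}$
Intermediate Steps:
$r{\left(z \right)} = 2 z$
$p = -16$ ($p = \left(-2 + 2 \cdot 3\right) \left(-4\right) = \left(-2 + 6\right) \left(-4\right) = 4 \left(-4\right) = -16$)
$j{\left(k \right)} = -36 + k$ ($j{\left(k \right)} = k - 36 = -36 + k$)
$\left(\frac{1}{40895 + 7056} + j{\left(-71 \right)}\right) \left(-41945 - \left(-25 + 58 p\right)\right) = \left(\frac{1}{40895 + 7056} - 107\right) \left(-41945 + \left(25 - -928\right)\right) = \left(\frac{1}{47951} - 107\right) \left(-41945 + \left(25 + 928\right)\right) = \left(\frac{1}{47951} - 107\right) \left(-41945 + 953\right) = \left(- \frac{5130756}{47951}\right) \left(-40992\right) = \frac{210319949952}{47951}$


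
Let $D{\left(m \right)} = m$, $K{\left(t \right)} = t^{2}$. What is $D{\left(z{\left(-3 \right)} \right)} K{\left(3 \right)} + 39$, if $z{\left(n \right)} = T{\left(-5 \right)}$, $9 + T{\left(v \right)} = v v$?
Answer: $183$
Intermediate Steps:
$T{\left(v \right)} = -9 + v^{2}$ ($T{\left(v \right)} = -9 + v v = -9 + v^{2}$)
$z{\left(n \right)} = 16$ ($z{\left(n \right)} = -9 + \left(-5\right)^{2} = -9 + 25 = 16$)
$D{\left(z{\left(-3 \right)} \right)} K{\left(3 \right)} + 39 = 16 \cdot 3^{2} + 39 = 16 \cdot 9 + 39 = 144 + 39 = 183$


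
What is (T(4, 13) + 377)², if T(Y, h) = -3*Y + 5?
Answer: 136900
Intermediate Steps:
T(Y, h) = 5 - 3*Y
(T(4, 13) + 377)² = ((5 - 3*4) + 377)² = ((5 - 12) + 377)² = (-7 + 377)² = 370² = 136900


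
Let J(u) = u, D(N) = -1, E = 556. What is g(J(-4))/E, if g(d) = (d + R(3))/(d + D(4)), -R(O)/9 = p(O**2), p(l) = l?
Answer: 17/556 ≈ 0.030576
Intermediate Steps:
R(O) = -9*O**2
g(d) = (-81 + d)/(-1 + d) (g(d) = (d - 9*3**2)/(d - 1) = (d - 9*9)/(-1 + d) = (d - 81)/(-1 + d) = (-81 + d)/(-1 + d))
g(J(-4))/E = ((-81 - 4)/(-1 - 4))/556 = (-85/(-5))*(1/556) = -1/5*(-85)*(1/556) = 17*(1/556) = 17/556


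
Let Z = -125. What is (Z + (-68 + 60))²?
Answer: 17689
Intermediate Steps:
(Z + (-68 + 60))² = (-125 + (-68 + 60))² = (-125 - 8)² = (-133)² = 17689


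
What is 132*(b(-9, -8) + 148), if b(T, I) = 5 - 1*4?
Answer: 19668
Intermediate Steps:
b(T, I) = 1 (b(T, I) = 5 - 4 = 1)
132*(b(-9, -8) + 148) = 132*(1 + 148) = 132*149 = 19668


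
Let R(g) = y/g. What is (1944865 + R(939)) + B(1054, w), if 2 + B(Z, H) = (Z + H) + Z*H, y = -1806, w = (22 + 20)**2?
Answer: 1191570679/313 ≈ 3.8069e+6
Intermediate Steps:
w = 1764 (w = 42**2 = 1764)
B(Z, H) = -2 + H + Z + H*Z (B(Z, H) = -2 + ((Z + H) + Z*H) = -2 + ((H + Z) + H*Z) = -2 + (H + Z + H*Z) = -2 + H + Z + H*Z)
R(g) = -1806/g
(1944865 + R(939)) + B(1054, w) = (1944865 - 1806/939) + (-2 + 1764 + 1054 + 1764*1054) = (1944865 - 1806*1/939) + (-2 + 1764 + 1054 + 1859256) = (1944865 - 602/313) + 1862072 = 608742143/313 + 1862072 = 1191570679/313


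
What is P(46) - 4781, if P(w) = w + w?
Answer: -4689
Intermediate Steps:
P(w) = 2*w
P(46) - 4781 = 2*46 - 4781 = 92 - 4781 = -4689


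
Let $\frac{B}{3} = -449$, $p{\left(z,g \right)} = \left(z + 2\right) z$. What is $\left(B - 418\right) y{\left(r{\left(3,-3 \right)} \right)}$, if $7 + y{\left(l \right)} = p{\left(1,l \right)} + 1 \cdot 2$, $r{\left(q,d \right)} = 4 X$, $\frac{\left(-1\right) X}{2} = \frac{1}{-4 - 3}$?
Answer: $3530$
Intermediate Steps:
$X = \frac{2}{7}$ ($X = - \frac{2}{-4 - 3} = - \frac{2}{-7} = \left(-2\right) \left(- \frac{1}{7}\right) = \frac{2}{7} \approx 0.28571$)
$p{\left(z,g \right)} = z \left(2 + z\right)$ ($p{\left(z,g \right)} = \left(2 + z\right) z = z \left(2 + z\right)$)
$r{\left(q,d \right)} = \frac{8}{7}$ ($r{\left(q,d \right)} = 4 \cdot \frac{2}{7} = \frac{8}{7}$)
$B = -1347$ ($B = 3 \left(-449\right) = -1347$)
$y{\left(l \right)} = -2$ ($y{\left(l \right)} = -7 + \left(1 \left(2 + 1\right) + 1 \cdot 2\right) = -7 + \left(1 \cdot 3 + 2\right) = -7 + \left(3 + 2\right) = -7 + 5 = -2$)
$\left(B - 418\right) y{\left(r{\left(3,-3 \right)} \right)} = \left(-1347 - 418\right) \left(-2\right) = \left(-1765\right) \left(-2\right) = 3530$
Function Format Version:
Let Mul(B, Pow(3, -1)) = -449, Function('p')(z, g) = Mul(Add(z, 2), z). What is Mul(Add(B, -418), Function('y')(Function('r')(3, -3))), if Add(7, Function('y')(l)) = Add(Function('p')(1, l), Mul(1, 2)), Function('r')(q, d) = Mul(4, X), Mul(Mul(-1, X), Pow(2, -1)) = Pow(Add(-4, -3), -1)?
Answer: 3530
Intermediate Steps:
X = Rational(2, 7) (X = Mul(-2, Pow(Add(-4, -3), -1)) = Mul(-2, Pow(-7, -1)) = Mul(-2, Rational(-1, 7)) = Rational(2, 7) ≈ 0.28571)
Function('p')(z, g) = Mul(z, Add(2, z)) (Function('p')(z, g) = Mul(Add(2, z), z) = Mul(z, Add(2, z)))
Function('r')(q, d) = Rational(8, 7) (Function('r')(q, d) = Mul(4, Rational(2, 7)) = Rational(8, 7))
B = -1347 (B = Mul(3, -449) = -1347)
Function('y')(l) = -2 (Function('y')(l) = Add(-7, Add(Mul(1, Add(2, 1)), Mul(1, 2))) = Add(-7, Add(Mul(1, 3), 2)) = Add(-7, Add(3, 2)) = Add(-7, 5) = -2)
Mul(Add(B, -418), Function('y')(Function('r')(3, -3))) = Mul(Add(-1347, -418), -2) = Mul(-1765, -2) = 3530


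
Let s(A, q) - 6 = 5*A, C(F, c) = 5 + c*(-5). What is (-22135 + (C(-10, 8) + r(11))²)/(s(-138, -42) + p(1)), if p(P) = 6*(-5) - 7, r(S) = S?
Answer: 21559/721 ≈ 29.902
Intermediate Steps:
C(F, c) = 5 - 5*c
s(A, q) = 6 + 5*A
p(P) = -37 (p(P) = -30 - 7 = -37)
(-22135 + (C(-10, 8) + r(11))²)/(s(-138, -42) + p(1)) = (-22135 + ((5 - 5*8) + 11)²)/((6 + 5*(-138)) - 37) = (-22135 + ((5 - 40) + 11)²)/((6 - 690) - 37) = (-22135 + (-35 + 11)²)/(-684 - 37) = (-22135 + (-24)²)/(-721) = (-22135 + 576)*(-1/721) = -21559*(-1/721) = 21559/721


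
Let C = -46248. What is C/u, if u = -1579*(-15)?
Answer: -15416/7895 ≈ -1.9526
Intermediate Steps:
u = 23685
C/u = -46248/23685 = -46248*1/23685 = -15416/7895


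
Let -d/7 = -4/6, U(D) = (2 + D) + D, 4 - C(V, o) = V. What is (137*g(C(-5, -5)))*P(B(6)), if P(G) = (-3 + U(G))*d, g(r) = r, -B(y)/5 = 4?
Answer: -235914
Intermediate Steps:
B(y) = -20 (B(y) = -5*4 = -20)
C(V, o) = 4 - V
U(D) = 2 + 2*D
d = 14/3 (d = -(-28)/6 = -7*(-⅔) = 14/3 ≈ 4.6667)
P(G) = -14/3 + 28*G/3 (P(G) = (-3 + (2 + 2*G))*(14/3) = (-1 + 2*G)*(14/3) = -14/3 + 28*G/3)
(137*g(C(-5, -5)))*P(B(6)) = (137*(4 - 1*(-5)))*(-14/3 + (28/3)*(-20)) = (137*(4 + 5))*(-14/3 - 560/3) = (137*9)*(-574/3) = 1233*(-574/3) = -235914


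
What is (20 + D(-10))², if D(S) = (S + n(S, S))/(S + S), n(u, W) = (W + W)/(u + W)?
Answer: 167281/400 ≈ 418.20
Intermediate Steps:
n(u, W) = 2*W/(W + u) (n(u, W) = (2*W)/(W + u) = 2*W/(W + u))
D(S) = (1 + S)/(2*S) (D(S) = (S + 2*S/(S + S))/(S + S) = (S + 2*S/((2*S)))/((2*S)) = (S + 2*S*(1/(2*S)))*(1/(2*S)) = (S + 1)*(1/(2*S)) = (1 + S)*(1/(2*S)) = (1 + S)/(2*S))
(20 + D(-10))² = (20 + (½)*(1 - 10)/(-10))² = (20 + (½)*(-⅒)*(-9))² = (20 + 9/20)² = (409/20)² = 167281/400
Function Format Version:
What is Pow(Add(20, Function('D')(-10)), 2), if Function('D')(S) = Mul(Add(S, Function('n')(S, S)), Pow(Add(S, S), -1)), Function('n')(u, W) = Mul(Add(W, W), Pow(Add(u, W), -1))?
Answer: Rational(167281, 400) ≈ 418.20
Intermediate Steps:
Function('n')(u, W) = Mul(2, W, Pow(Add(W, u), -1)) (Function('n')(u, W) = Mul(Mul(2, W), Pow(Add(W, u), -1)) = Mul(2, W, Pow(Add(W, u), -1)))
Function('D')(S) = Mul(Rational(1, 2), Pow(S, -1), Add(1, S)) (Function('D')(S) = Mul(Add(S, Mul(2, S, Pow(Add(S, S), -1))), Pow(Add(S, S), -1)) = Mul(Add(S, Mul(2, S, Pow(Mul(2, S), -1))), Pow(Mul(2, S), -1)) = Mul(Add(S, Mul(2, S, Mul(Rational(1, 2), Pow(S, -1)))), Mul(Rational(1, 2), Pow(S, -1))) = Mul(Add(S, 1), Mul(Rational(1, 2), Pow(S, -1))) = Mul(Add(1, S), Mul(Rational(1, 2), Pow(S, -1))) = Mul(Rational(1, 2), Pow(S, -1), Add(1, S)))
Pow(Add(20, Function('D')(-10)), 2) = Pow(Add(20, Mul(Rational(1, 2), Pow(-10, -1), Add(1, -10))), 2) = Pow(Add(20, Mul(Rational(1, 2), Rational(-1, 10), -9)), 2) = Pow(Add(20, Rational(9, 20)), 2) = Pow(Rational(409, 20), 2) = Rational(167281, 400)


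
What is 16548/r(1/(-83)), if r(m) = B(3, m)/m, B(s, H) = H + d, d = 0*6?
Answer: 16548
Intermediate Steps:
d = 0
B(s, H) = H (B(s, H) = H + 0 = H)
r(m) = 1 (r(m) = m/m = 1)
16548/r(1/(-83)) = 16548/1 = 16548*1 = 16548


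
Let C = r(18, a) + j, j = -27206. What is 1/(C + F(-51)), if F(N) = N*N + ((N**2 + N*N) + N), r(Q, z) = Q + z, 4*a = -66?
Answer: -2/38905 ≈ -5.1407e-5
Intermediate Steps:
a = -33/2 (a = (1/4)*(-66) = -33/2 ≈ -16.500)
F(N) = N + 3*N**2 (F(N) = N**2 + ((N**2 + N**2) + N) = N**2 + (2*N**2 + N) = N**2 + (N + 2*N**2) = N + 3*N**2)
C = -54409/2 (C = (18 - 33/2) - 27206 = 3/2 - 27206 = -54409/2 ≈ -27205.)
1/(C + F(-51)) = 1/(-54409/2 - 51*(1 + 3*(-51))) = 1/(-54409/2 - 51*(1 - 153)) = 1/(-54409/2 - 51*(-152)) = 1/(-54409/2 + 7752) = 1/(-38905/2) = -2/38905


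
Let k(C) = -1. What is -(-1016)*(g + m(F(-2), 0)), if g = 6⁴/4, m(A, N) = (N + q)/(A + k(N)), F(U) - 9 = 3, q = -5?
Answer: 3615944/11 ≈ 3.2872e+5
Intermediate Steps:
F(U) = 12 (F(U) = 9 + 3 = 12)
m(A, N) = (-5 + N)/(-1 + A) (m(A, N) = (N - 5)/(A - 1) = (-5 + N)/(-1 + A))
g = 324 (g = 1296*(¼) = 324)
-(-1016)*(g + m(F(-2), 0)) = -(-1016)*(324 + (-5 + 0)/(-1 + 12)) = -(-1016)*(324 - 5/11) = -(-1016)*3559/11 = -127*(-28472/11) = 3615944/11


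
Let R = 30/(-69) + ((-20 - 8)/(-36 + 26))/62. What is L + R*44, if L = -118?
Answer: -481786/3565 ≈ -135.14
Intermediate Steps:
R = -1389/3565 (R = 30*(-1/69) - 28/(-10)*(1/62) = -10/23 - 28*(-1/10)*(1/62) = -10/23 + (14/5)*(1/62) = -10/23 + 7/155 = -1389/3565 ≈ -0.38962)
L + R*44 = -118 - 1389/3565*44 = -118 - 61116/3565 = -481786/3565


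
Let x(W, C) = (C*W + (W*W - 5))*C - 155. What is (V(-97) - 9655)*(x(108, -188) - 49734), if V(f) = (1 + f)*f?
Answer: -540352253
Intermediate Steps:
x(W, C) = -155 + C*(-5 + W² + C*W) (x(W, C) = (C*W + (W² - 5))*C - 155 = (C*W + (-5 + W²))*C - 155 = (-5 + W² + C*W)*C - 155 = C*(-5 + W² + C*W) - 155 = -155 + C*(-5 + W² + C*W))
V(f) = f*(1 + f)
(V(-97) - 9655)*(x(108, -188) - 49734) = (-97*(1 - 97) - 9655)*((-155 - 5*(-188) - 188*108² + 108*(-188)²) - 49734) = (-97*(-96) - 9655)*((-155 + 940 - 188*11664 + 108*35344) - 49734) = (9312 - 9655)*((-155 + 940 - 2192832 + 3817152) - 49734) = -343*(1625105 - 49734) = -343*1575371 = -540352253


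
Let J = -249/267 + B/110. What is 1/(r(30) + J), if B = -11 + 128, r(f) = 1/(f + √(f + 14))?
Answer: 3406792730/564632621 + 47922050*√11/564632621 ≈ 6.3151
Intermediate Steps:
r(f) = 1/(f + √(14 + f))
B = 117
J = 1283/9790 (J = -249/267 + 117/110 = -249*1/267 + 117*(1/110) = -83/89 + 117/110 = 1283/9790 ≈ 0.13105)
1/(r(30) + J) = 1/(1/(30 + √(14 + 30)) + 1283/9790) = 1/(1/(30 + √44) + 1283/9790) = 1/(1/(30 + 2*√11) + 1283/9790) = 1/(1283/9790 + 1/(30 + 2*√11))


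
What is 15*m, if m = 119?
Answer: 1785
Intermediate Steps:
15*m = 15*119 = 1785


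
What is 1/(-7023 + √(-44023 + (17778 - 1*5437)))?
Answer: -7023/49354211 - I*√31682/49354211 ≈ -0.0001423 - 3.6065e-6*I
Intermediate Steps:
1/(-7023 + √(-44023 + (17778 - 1*5437))) = 1/(-7023 + √(-44023 + (17778 - 5437))) = 1/(-7023 + √(-44023 + 12341)) = 1/(-7023 + √(-31682)) = 1/(-7023 + I*√31682)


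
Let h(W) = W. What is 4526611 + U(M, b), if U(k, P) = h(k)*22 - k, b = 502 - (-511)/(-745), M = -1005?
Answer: 4505506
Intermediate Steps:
b = 373479/745 (b = 502 - (-511)*(-1)/745 = 502 - 1*511/745 = 502 - 511/745 = 373479/745 ≈ 501.31)
U(k, P) = 21*k (U(k, P) = k*22 - k = 22*k - k = 21*k)
4526611 + U(M, b) = 4526611 + 21*(-1005) = 4526611 - 21105 = 4505506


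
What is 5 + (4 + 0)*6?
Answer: 29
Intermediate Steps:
5 + (4 + 0)*6 = 5 + 4*6 = 5 + 24 = 29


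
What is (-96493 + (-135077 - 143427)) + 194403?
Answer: -180594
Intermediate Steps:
(-96493 + (-135077 - 143427)) + 194403 = (-96493 - 278504) + 194403 = -374997 + 194403 = -180594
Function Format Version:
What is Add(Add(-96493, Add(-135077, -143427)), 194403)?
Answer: -180594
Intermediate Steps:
Add(Add(-96493, Add(-135077, -143427)), 194403) = Add(Add(-96493, -278504), 194403) = Add(-374997, 194403) = -180594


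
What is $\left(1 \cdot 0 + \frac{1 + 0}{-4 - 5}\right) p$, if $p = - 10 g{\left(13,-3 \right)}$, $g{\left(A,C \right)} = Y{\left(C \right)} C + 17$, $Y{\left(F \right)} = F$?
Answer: $\frac{260}{9} \approx 28.889$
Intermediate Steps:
$g{\left(A,C \right)} = 17 + C^{2}$ ($g{\left(A,C \right)} = C C + 17 = C^{2} + 17 = 17 + C^{2}$)
$p = -260$ ($p = - 10 \left(17 + \left(-3\right)^{2}\right) = - 10 \left(17 + 9\right) = \left(-10\right) 26 = -260$)
$\left(1 \cdot 0 + \frac{1 + 0}{-4 - 5}\right) p = \left(1 \cdot 0 + \frac{1 + 0}{-4 - 5}\right) \left(-260\right) = \left(0 + 1 \frac{1}{-9}\right) \left(-260\right) = \left(0 + 1 \left(- \frac{1}{9}\right)\right) \left(-260\right) = \left(0 - \frac{1}{9}\right) \left(-260\right) = \left(- \frac{1}{9}\right) \left(-260\right) = \frac{260}{9}$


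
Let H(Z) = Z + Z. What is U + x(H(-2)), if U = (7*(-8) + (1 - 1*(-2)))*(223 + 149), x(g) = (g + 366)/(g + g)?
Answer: -79045/4 ≈ -19761.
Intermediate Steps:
H(Z) = 2*Z
x(g) = (366 + g)/(2*g) (x(g) = (366 + g)/((2*g)) = (366 + g)*(1/(2*g)) = (366 + g)/(2*g))
U = -19716 (U = (-56 + (1 + 2))*372 = (-56 + 3)*372 = -53*372 = -19716)
U + x(H(-2)) = -19716 + (366 + 2*(-2))/(2*((2*(-2)))) = -19716 + (½)*(366 - 4)/(-4) = -19716 + (½)*(-¼)*362 = -19716 - 181/4 = -79045/4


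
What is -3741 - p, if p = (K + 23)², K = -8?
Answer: -3966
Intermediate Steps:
p = 225 (p = (-8 + 23)² = 15² = 225)
-3741 - p = -3741 - 1*225 = -3741 - 225 = -3966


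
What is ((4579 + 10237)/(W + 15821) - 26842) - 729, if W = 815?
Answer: -114664085/4159 ≈ -27570.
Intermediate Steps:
((4579 + 10237)/(W + 15821) - 26842) - 729 = ((4579 + 10237)/(815 + 15821) - 26842) - 729 = (14816/16636 - 26842) - 729 = (14816*(1/16636) - 26842) - 729 = (3704/4159 - 26842) - 729 = -111632174/4159 - 729 = -114664085/4159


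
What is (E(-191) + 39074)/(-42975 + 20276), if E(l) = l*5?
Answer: -38119/22699 ≈ -1.6793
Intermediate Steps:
E(l) = 5*l
(E(-191) + 39074)/(-42975 + 20276) = (5*(-191) + 39074)/(-42975 + 20276) = (-955 + 39074)/(-22699) = 38119*(-1/22699) = -38119/22699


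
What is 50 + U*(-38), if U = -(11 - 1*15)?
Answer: -102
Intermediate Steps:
U = 4 (U = -(11 - 15) = -1*(-4) = 4)
50 + U*(-38) = 50 + 4*(-38) = 50 - 152 = -102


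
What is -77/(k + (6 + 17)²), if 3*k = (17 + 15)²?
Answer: -33/373 ≈ -0.088472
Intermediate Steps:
k = 1024/3 (k = (17 + 15)²/3 = (⅓)*32² = (⅓)*1024 = 1024/3 ≈ 341.33)
-77/(k + (6 + 17)²) = -77/(1024/3 + (6 + 17)²) = -77/(1024/3 + 23²) = -77/(1024/3 + 529) = -77/2611/3 = -77*3/2611 = -33/373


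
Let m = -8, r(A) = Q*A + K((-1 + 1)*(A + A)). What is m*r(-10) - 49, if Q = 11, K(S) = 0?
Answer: 831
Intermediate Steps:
r(A) = 11*A (r(A) = 11*A + 0 = 11*A)
m*r(-10) - 49 = -88*(-10) - 49 = -8*(-110) - 49 = 880 - 49 = 831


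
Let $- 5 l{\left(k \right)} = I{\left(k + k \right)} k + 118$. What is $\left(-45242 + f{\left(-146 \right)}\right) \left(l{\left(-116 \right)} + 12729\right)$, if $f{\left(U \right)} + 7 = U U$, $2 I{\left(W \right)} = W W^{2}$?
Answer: $\frac{17332092329461}{5} \approx 3.4664 \cdot 10^{12}$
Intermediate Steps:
$I{\left(W \right)} = \frac{W^{3}}{2}$ ($I{\left(W \right)} = \frac{W W^{2}}{2} = \frac{W^{3}}{2}$)
$l{\left(k \right)} = - \frac{118}{5} - \frac{4 k^{4}}{5}$ ($l{\left(k \right)} = - \frac{\frac{\left(k + k\right)^{3}}{2} k + 118}{5} = - \frac{\frac{\left(2 k\right)^{3}}{2} k + 118}{5} = - \frac{\frac{8 k^{3}}{2} k + 118}{5} = - \frac{4 k^{3} k + 118}{5} = - \frac{4 k^{4} + 118}{5} = - \frac{118 + 4 k^{4}}{5} = - \frac{118}{5} - \frac{4 k^{4}}{5}$)
$f{\left(U \right)} = -7 + U^{2}$ ($f{\left(U \right)} = -7 + U U = -7 + U^{2}$)
$\left(-45242 + f{\left(-146 \right)}\right) \left(l{\left(-116 \right)} + 12729\right) = \left(-45242 - \left(7 - \left(-146\right)^{2}\right)\right) \left(\left(- \frac{118}{5} - \frac{4 \left(-116\right)^{4}}{5}\right) + 12729\right) = \left(-45242 + \left(-7 + 21316\right)\right) \left(\left(- \frac{118}{5} - \frac{724255744}{5}\right) + 12729\right) = \left(-45242 + 21309\right) \left(\left(- \frac{118}{5} - \frac{724255744}{5}\right) + 12729\right) = - 23933 \left(- \frac{724255862}{5} + 12729\right) = \left(-23933\right) \left(- \frac{724192217}{5}\right) = \frac{17332092329461}{5}$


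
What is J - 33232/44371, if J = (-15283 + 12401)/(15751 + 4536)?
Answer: -802054806/900154477 ≈ -0.89102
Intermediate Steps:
J = -2882/20287 ≈ -0.14206
J - 33232/44371 = -2882/20287 - 33232/44371 = -802054806/900154477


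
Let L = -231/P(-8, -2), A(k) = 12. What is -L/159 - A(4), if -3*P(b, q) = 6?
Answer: -1349/106 ≈ -12.726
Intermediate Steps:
P(b, q) = -2 (P(b, q) = -⅓*6 = -2)
L = 231/2 (L = -231/(-2) = -231*(-½) = 231/2 ≈ 115.50)
-L/159 - A(4) = -231/(2*159) - 1*12 = -231/(2*159) - 12 = -1*77/106 - 12 = -77/106 - 12 = -1349/106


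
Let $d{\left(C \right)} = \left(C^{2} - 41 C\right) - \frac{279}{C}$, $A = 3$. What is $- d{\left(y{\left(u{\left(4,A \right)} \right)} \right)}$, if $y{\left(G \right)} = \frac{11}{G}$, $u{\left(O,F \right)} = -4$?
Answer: $- \frac{39031}{176} \approx -221.77$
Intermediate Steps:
$d{\left(C \right)} = C^{2} - \frac{279}{C} - 41 C$
$- d{\left(y{\left(u{\left(4,A \right)} \right)} \right)} = - \frac{-279 + \left(\frac{11}{-4}\right)^{2} \left(-41 + \frac{11}{-4}\right)}{11 \frac{1}{-4}} = - \frac{-279 + \left(11 \left(- \frac{1}{4}\right)\right)^{2} \left(-41 + 11 \left(- \frac{1}{4}\right)\right)}{11 \left(- \frac{1}{4}\right)} = - \frac{-279 + \left(- \frac{11}{4}\right)^{2} \left(-41 - \frac{11}{4}\right)}{- \frac{11}{4}} = - \frac{\left(-4\right) \left(-279 + \frac{121}{16} \left(- \frac{175}{4}\right)\right)}{11} = - \frac{\left(-4\right) \left(-279 - \frac{21175}{64}\right)}{11} = - \frac{\left(-4\right) \left(-39031\right)}{11 \cdot 64} = \left(-1\right) \frac{39031}{176} = - \frac{39031}{176}$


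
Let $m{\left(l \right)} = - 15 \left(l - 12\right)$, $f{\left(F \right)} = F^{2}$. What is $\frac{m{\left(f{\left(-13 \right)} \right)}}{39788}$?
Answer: $- \frac{2355}{39788} \approx -0.059189$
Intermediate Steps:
$m{\left(l \right)} = 180 - 15 l$ ($m{\left(l \right)} = - 15 \left(-12 + l\right) = 180 - 15 l$)
$\frac{m{\left(f{\left(-13 \right)} \right)}}{39788} = \frac{180 - 15 \left(-13\right)^{2}}{39788} = \left(180 - 2535\right) \frac{1}{39788} = \left(-2355\right) \frac{1}{39788} = - \frac{2355}{39788}$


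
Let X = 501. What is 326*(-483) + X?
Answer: -156957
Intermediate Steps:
326*(-483) + X = 326*(-483) + 501 = -157458 + 501 = -156957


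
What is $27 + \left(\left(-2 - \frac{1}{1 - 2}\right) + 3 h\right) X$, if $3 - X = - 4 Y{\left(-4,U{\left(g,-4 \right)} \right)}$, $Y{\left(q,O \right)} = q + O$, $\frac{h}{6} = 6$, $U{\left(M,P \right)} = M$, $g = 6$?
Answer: $1204$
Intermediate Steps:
$h = 36$ ($h = 6 \cdot 6 = 36$)
$Y{\left(q,O \right)} = O + q$
$X = 11$ ($X = 3 - - 4 \left(6 - 4\right) = 3 - \left(-4\right) 2 = 3 - -8 = 3 + 8 = 11$)
$27 + \left(\left(-2 - \frac{1}{1 - 2}\right) + 3 h\right) X = 27 + \left(\left(-2 - \frac{1}{1 - 2}\right) + 3 \cdot 36\right) 11 = 27 + \left(\left(-2 - \frac{1}{-1}\right) + 108\right) 11 = 27 + \left(\left(-2 - -1\right) + 108\right) 11 = 27 + \left(\left(-2 + 1\right) + 108\right) 11 = 27 + \left(-1 + 108\right) 11 = 27 + 107 \cdot 11 = 27 + 1177 = 1204$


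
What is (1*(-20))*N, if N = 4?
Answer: -80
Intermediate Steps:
(1*(-20))*N = (1*(-20))*4 = -20*4 = -80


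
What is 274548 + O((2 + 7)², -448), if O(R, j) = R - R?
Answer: 274548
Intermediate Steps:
O(R, j) = 0
274548 + O((2 + 7)², -448) = 274548 + 0 = 274548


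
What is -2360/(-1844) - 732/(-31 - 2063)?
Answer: 262152/160889 ≈ 1.6294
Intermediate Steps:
-2360/(-1844) - 732/(-31 - 2063) = -2360*(-1/1844) - 732/(-2094) = 590/461 - 732*(-1/2094) = 590/461 + 122/349 = 262152/160889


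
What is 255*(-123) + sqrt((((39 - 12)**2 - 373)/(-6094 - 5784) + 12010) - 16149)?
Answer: -31365 + I*sqrt(145990710361)/5939 ≈ -31365.0 + 64.335*I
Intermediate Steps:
255*(-123) + sqrt((((39 - 12)**2 - 373)/(-6094 - 5784) + 12010) - 16149) = -31365 + sqrt(((27**2 - 373)/(-11878) + 12010) - 16149) = -31365 + sqrt(((729 - 373)*(-1/11878) + 12010) - 16149) = -31365 + sqrt((356*(-1/11878) + 12010) - 16149) = -31365 + sqrt((-178/5939 + 12010) - 16149) = -31365 + sqrt(71327212/5939 - 16149) = -31365 + sqrt(-24581699/5939) = -31365 + I*sqrt(145990710361)/5939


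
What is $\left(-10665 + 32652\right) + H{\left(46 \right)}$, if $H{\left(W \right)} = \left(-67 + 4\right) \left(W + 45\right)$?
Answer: $16254$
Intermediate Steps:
$H{\left(W \right)} = -2835 - 63 W$ ($H{\left(W \right)} = - 63 \left(45 + W\right) = -2835 - 63 W$)
$\left(-10665 + 32652\right) + H{\left(46 \right)} = \left(-10665 + 32652\right) - 5733 = 21987 - 5733 = 16254$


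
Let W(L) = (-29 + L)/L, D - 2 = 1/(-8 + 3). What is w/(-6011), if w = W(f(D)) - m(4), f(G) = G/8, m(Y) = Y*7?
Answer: 1403/54099 ≈ 0.025934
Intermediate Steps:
m(Y) = 7*Y
D = 9/5 (D = 2 + 1/(-8 + 3) = 2 + 1/(-5) = 2 - ⅕ = 9/5 ≈ 1.8000)
f(G) = G/8 (f(G) = G*(⅛) = G/8)
W(L) = (-29 + L)/L
w = -1403/9 (w = (-29 + (⅛)*(9/5))/(((⅛)*(9/5))) - 7*4 = (-29 + 9/40)/(9/40) - 1*28 = (40/9)*(-1151/40) - 28 = -1151/9 - 28 = -1403/9 ≈ -155.89)
w/(-6011) = -1403/9/(-6011) = -1403/9*(-1/6011) = 1403/54099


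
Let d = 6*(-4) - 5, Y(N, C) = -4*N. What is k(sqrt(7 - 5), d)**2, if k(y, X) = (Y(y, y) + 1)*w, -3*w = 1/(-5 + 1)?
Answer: 11/48 - sqrt(2)/18 ≈ 0.15060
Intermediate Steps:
w = 1/12 (w = -1/(3*(-5 + 1)) = -1/3/(-4) = -1/3*(-1/4) = 1/12 ≈ 0.083333)
d = -29 (d = -24 - 5 = -29)
k(y, X) = 1/12 - y/3 (k(y, X) = (-4*y + 1)*(1/12) = (1 - 4*y)*(1/12) = 1/12 - y/3)
k(sqrt(7 - 5), d)**2 = (1/12 - sqrt(7 - 5)/3)**2 = (1/12 - sqrt(2)/3)**2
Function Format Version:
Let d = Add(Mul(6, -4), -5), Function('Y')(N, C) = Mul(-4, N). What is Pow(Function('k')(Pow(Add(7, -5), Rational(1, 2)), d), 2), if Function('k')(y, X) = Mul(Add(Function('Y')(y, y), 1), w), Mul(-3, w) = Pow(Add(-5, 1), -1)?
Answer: Add(Rational(11, 48), Mul(Rational(-1, 18), Pow(2, Rational(1, 2)))) ≈ 0.15060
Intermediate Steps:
w = Rational(1, 12) (w = Mul(Rational(-1, 3), Pow(Add(-5, 1), -1)) = Mul(Rational(-1, 3), Pow(-4, -1)) = Mul(Rational(-1, 3), Rational(-1, 4)) = Rational(1, 12) ≈ 0.083333)
d = -29 (d = Add(-24, -5) = -29)
Function('k')(y, X) = Add(Rational(1, 12), Mul(Rational(-1, 3), y)) (Function('k')(y, X) = Mul(Add(Mul(-4, y), 1), Rational(1, 12)) = Mul(Add(1, Mul(-4, y)), Rational(1, 12)) = Add(Rational(1, 12), Mul(Rational(-1, 3), y)))
Pow(Function('k')(Pow(Add(7, -5), Rational(1, 2)), d), 2) = Pow(Add(Rational(1, 12), Mul(Rational(-1, 3), Pow(Add(7, -5), Rational(1, 2)))), 2) = Pow(Add(Rational(1, 12), Mul(Rational(-1, 3), Pow(2, Rational(1, 2)))), 2)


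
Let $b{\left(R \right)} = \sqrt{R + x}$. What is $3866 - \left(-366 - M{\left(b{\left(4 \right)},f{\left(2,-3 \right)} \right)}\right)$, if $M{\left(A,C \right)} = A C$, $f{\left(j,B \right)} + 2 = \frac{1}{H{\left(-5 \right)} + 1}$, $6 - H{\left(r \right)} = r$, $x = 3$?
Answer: $4232 - \frac{23 \sqrt{7}}{12} \approx 4226.9$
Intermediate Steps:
$H{\left(r \right)} = 6 - r$
$f{\left(j,B \right)} = - \frac{23}{12}$ ($f{\left(j,B \right)} = -2 + \frac{1}{\left(6 - -5\right) + 1} = -2 + \frac{1}{\left(6 + 5\right) + 1} = -2 + \frac{1}{11 + 1} = -2 + \frac{1}{12} = - \frac{23}{12}$)
$b{\left(R \right)} = \sqrt{3 + R}$ ($b{\left(R \right)} = \sqrt{R + 3} = \sqrt{3 + R}$)
$3866 - \left(-366 - M{\left(b{\left(4 \right)},f{\left(2,-3 \right)} \right)}\right) = 3866 - \left(-366 - \sqrt{3 + 4} \left(- \frac{23}{12}\right)\right) = 3866 - \left(-366 - \sqrt{7} \left(- \frac{23}{12}\right)\right) = 3866 - \left(-366 + \frac{23 \sqrt{7}}{12}\right) = 3866 + \left(366 - \frac{23 \sqrt{7}}{12}\right) = 4232 - \frac{23 \sqrt{7}}{12}$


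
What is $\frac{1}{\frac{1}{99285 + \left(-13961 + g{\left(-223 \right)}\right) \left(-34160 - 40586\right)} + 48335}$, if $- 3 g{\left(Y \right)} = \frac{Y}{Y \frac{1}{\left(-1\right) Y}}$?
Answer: $\frac{3147552931}{152136970919888} \approx 2.0689 \cdot 10^{-5}$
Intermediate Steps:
$g{\left(Y \right)} = \frac{Y}{3}$ ($g{\left(Y \right)} = - \frac{Y \frac{1}{Y \frac{1}{\left(-1\right) Y}}}{3} = - \frac{Y \frac{1}{Y \left(- \frac{1}{Y}\right)}}{3} = - \frac{Y \frac{1}{-1}}{3} = - \frac{Y \left(-1\right)}{3} = - \frac{\left(-1\right) Y}{3} = \frac{Y}{3}$)
$\frac{1}{\frac{1}{99285 + \left(-13961 + g{\left(-223 \right)}\right) \left(-34160 - 40586\right)} + 48335} = \frac{1}{\frac{1}{99285 + \left(-13961 + \frac{1}{3} \left(-223\right)\right) \left(-34160 - 40586\right)} + 48335} = \frac{1}{\frac{1}{99285 + \left(-13961 - \frac{223}{3}\right) \left(-74746\right)} + 48335} = \frac{1}{\frac{1}{99285 - - \frac{3147255076}{3}} + 48335} = \frac{1}{\frac{1}{99285 + \frac{3147255076}{3}} + 48335} = \frac{1}{\frac{1}{\frac{3147552931}{3}} + 48335} = \frac{1}{\frac{3}{3147552931} + 48335} = \frac{1}{\frac{152136970919888}{3147552931}} = \frac{3147552931}{152136970919888}$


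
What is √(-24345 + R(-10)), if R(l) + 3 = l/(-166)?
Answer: I*√167732957/83 ≈ 156.04*I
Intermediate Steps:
R(l) = -3 - l/166 (R(l) = -3 + l/(-166) = -3 + l*(-1/166) = -3 - l/166)
√(-24345 + R(-10)) = √(-24345 + (-3 - 1/166*(-10))) = √(-24345 + (-3 + 5/83)) = √(-24345 - 244/83) = √(-2020879/83) = I*√167732957/83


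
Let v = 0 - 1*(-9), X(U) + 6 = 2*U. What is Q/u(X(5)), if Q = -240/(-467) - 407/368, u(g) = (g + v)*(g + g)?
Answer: -101749/17873024 ≈ -0.0056929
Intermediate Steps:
X(U) = -6 + 2*U
v = 9 (v = 0 + 9 = 9)
u(g) = 2*g*(9 + g) (u(g) = (g + 9)*(g + g) = (9 + g)*(2*g) = 2*g*(9 + g))
Q = -101749/171856 (Q = -240*(-1/467) - 407*1/368 = 240/467 - 407/368 = -101749/171856 ≈ -0.59206)
Q/u(X(5)) = -101749*1/(2*(-6 + 2*5)*(9 + (-6 + 2*5)))/171856 = -101749*1/(2*(-6 + 10)*(9 + (-6 + 10)))/171856 = -101749*1/(8*(9 + 4))/171856 = -101749/(171856*(2*4*13)) = -101749/171856/104 = -101749/171856*1/104 = -101749/17873024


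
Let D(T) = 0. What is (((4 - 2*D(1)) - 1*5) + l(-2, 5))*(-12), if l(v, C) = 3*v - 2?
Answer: 108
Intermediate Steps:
l(v, C) = -2 + 3*v
(((4 - 2*D(1)) - 1*5) + l(-2, 5))*(-12) = (((4 - 2*0) - 1*5) + (-2 + 3*(-2)))*(-12) = (((4 + 0) - 5) + (-2 - 6))*(-12) = ((4 - 5) - 8)*(-12) = (-1 - 8)*(-12) = -9*(-12) = 108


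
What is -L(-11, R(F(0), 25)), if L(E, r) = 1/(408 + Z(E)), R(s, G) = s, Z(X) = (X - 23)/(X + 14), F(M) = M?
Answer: -3/1190 ≈ -0.0025210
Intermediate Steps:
Z(X) = (-23 + X)/(14 + X)
L(E, r) = 1/(408 + (-23 + E)/(14 + E))
-L(-11, R(F(0), 25)) = -(14 - 11)/(5689 + 409*(-11)) = -3/(5689 - 4499) = -3/1190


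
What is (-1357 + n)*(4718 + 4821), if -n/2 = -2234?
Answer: 29675829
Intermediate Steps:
n = 4468 (n = -2*(-2234) = 4468)
(-1357 + n)*(4718 + 4821) = (-1357 + 4468)*(4718 + 4821) = 3111*9539 = 29675829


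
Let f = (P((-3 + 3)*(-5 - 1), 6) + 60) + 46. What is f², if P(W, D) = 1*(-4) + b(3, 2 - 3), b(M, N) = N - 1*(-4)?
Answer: 11025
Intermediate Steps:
b(M, N) = 4 + N (b(M, N) = N + 4 = 4 + N)
P(W, D) = -1 (P(W, D) = 1*(-4) + (4 + (2 - 3)) = -4 + (4 - 1) = -4 + 3 = -1)
f = 105 (f = (-1 + 60) + 46 = 59 + 46 = 105)
f² = 105² = 11025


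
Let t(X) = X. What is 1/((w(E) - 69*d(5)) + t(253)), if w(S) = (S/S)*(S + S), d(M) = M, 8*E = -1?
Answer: -4/369 ≈ -0.010840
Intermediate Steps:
E = -1/8 (E = (1/8)*(-1) = -1/8 ≈ -0.12500)
w(S) = 2*S (w(S) = 1*(2*S) = 2*S)
1/((w(E) - 69*d(5)) + t(253)) = 1/((2*(-1/8) - 69*5) + 253) = 1/((-1/4 - 345) + 253) = 1/(-1381/4 + 253) = 1/(-369/4) = -4/369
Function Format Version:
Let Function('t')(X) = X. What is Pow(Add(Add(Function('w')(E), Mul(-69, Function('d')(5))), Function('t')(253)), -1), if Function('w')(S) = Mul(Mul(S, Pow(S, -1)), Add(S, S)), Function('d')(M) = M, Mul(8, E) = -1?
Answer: Rational(-4, 369) ≈ -0.010840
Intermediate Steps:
E = Rational(-1, 8) (E = Mul(Rational(1, 8), -1) = Rational(-1, 8) ≈ -0.12500)
Function('w')(S) = Mul(2, S) (Function('w')(S) = Mul(1, Mul(2, S)) = Mul(2, S))
Pow(Add(Add(Function('w')(E), Mul(-69, Function('d')(5))), Function('t')(253)), -1) = Pow(Add(Add(Mul(2, Rational(-1, 8)), Mul(-69, 5)), 253), -1) = Pow(Add(Add(Rational(-1, 4), -345), 253), -1) = Pow(Add(Rational(-1381, 4), 253), -1) = Pow(Rational(-369, 4), -1) = Rational(-4, 369)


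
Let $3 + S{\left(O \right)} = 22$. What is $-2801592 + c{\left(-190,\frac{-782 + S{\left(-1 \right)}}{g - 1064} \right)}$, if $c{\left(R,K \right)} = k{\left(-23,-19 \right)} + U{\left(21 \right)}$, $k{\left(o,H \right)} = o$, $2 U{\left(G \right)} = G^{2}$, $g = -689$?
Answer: $- \frac{5602789}{2} \approx -2.8014 \cdot 10^{6}$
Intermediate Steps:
$U{\left(G \right)} = \frac{G^{2}}{2}$
$S{\left(O \right)} = 19$ ($S{\left(O \right)} = -3 + 22 = 19$)
$c{\left(R,K \right)} = \frac{395}{2}$ ($c{\left(R,K \right)} = -23 + \frac{21^{2}}{2} = -23 + \frac{1}{2} \cdot 441 = -23 + \frac{441}{2} = \frac{395}{2}$)
$-2801592 + c{\left(-190,\frac{-782 + S{\left(-1 \right)}}{g - 1064} \right)} = -2801592 + \frac{395}{2} = - \frac{5602789}{2}$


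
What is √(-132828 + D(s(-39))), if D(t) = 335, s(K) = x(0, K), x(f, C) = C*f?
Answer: I*√132493 ≈ 364.0*I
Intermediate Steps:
s(K) = 0 (s(K) = K*0 = 0)
√(-132828 + D(s(-39))) = √(-132828 + 335) = √(-132493) = I*√132493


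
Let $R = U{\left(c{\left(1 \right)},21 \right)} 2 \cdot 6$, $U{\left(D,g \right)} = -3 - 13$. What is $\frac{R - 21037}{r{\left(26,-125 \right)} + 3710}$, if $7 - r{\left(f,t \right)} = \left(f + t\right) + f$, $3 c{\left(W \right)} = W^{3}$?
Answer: $- \frac{21229}{3790} \approx -5.6013$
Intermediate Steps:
$c{\left(W \right)} = \frac{W^{3}}{3}$
$r{\left(f,t \right)} = 7 - t - 2 f$ ($r{\left(f,t \right)} = 7 - \left(\left(f + t\right) + f\right) = 7 - \left(t + 2 f\right) = 7 - t - 2 f$)
$U{\left(D,g \right)} = -16$
$R = -192$ ($R = - 16 \cdot 2 \cdot 6 = \left(-16\right) 12 = -192$)
$\frac{R - 21037}{r{\left(26,-125 \right)} + 3710} = \frac{-192 - 21037}{\left(7 - -125 - 52\right) + 3710} = - \frac{21229}{\left(7 + 125 - 52\right) + 3710} = - \frac{21229}{80 + 3710} = - \frac{21229}{3790}$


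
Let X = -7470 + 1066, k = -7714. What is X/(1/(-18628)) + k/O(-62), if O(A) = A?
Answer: 3698108929/31 ≈ 1.1929e+8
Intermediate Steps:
X = -6404
X/(1/(-18628)) + k/O(-62) = -6404/(1/(-18628)) - 7714/(-62) = -6404/(-1/18628) - 7714*(-1/62) = -6404*(-18628) + 3857/31 = 119293712 + 3857/31 = 3698108929/31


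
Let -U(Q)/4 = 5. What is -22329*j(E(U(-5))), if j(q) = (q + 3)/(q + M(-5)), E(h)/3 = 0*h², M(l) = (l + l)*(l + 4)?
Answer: -66987/10 ≈ -6698.7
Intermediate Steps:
M(l) = 2*l*(4 + l) (M(l) = (2*l)*(4 + l) = 2*l*(4 + l))
U(Q) = -20 (U(Q) = -4*5 = -20)
E(h) = 0 (E(h) = 3*(0*h²) = 3*0 = 0)
j(q) = (3 + q)/(10 + q) (j(q) = (q + 3)/(q + 2*(-5)*(4 - 5)) = (3 + q)/(q + 2*(-5)*(-1)) = (3 + q)/(q + 10) = (3 + q)/(10 + q))
-22329*j(E(U(-5))) = -22329*(3 + 0)/(10 + 0) = -22329*3/10 = -66987/10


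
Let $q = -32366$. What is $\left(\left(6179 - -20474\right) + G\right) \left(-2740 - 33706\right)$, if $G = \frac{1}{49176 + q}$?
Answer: $- \frac{8164576993613}{8405} \approx -9.714 \cdot 10^{8}$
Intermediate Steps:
$G = \frac{1}{16810}$ ($G = \frac{1}{49176 - 32366} = \frac{1}{16810} \approx 5.9488 \cdot 10^{-5}$)
$\left(\left(6179 - -20474\right) + G\right) \left(-2740 - 33706\right) = \left(\left(6179 - -20474\right) + \frac{1}{16810}\right) \left(-2740 - 33706\right) = \left(\left(6179 + 20474\right) + \frac{1}{16810}\right) \left(-36446\right) = \left(26653 + \frac{1}{16810}\right) \left(-36446\right) = \frac{448036931}{16810} \left(-36446\right) = - \frac{8164576993613}{8405}$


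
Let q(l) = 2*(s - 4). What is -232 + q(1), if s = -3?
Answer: -246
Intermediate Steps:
q(l) = -14 (q(l) = 2*(-3 - 4) = 2*(-7) = -14)
-232 + q(1) = -232 - 14 = -246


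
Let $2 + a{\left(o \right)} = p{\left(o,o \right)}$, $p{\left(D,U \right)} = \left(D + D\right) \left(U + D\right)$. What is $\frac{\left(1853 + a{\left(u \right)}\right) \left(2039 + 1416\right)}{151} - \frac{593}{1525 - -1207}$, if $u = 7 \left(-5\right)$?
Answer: $\frac{63723004517}{412532} \approx 1.5447 \cdot 10^{5}$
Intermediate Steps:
$u = -35$
$p{\left(D,U \right)} = 2 D \left(D + U\right)$
$a{\left(o \right)} = -2 + 4 o^{2}$ ($a{\left(o \right)} = -2 + 2 o \left(o + o\right) = -2 + 2 o 2 o = -2 + 4 o^{2}$)
$\frac{\left(1853 + a{\left(u \right)}\right) \left(2039 + 1416\right)}{151} - \frac{593}{1525 - -1207} = \frac{\left(1853 - \left(2 - 4 \left(-35\right)^{2}\right)\right) \left(2039 + 1416\right)}{151} - \frac{593}{1525 - -1207} = \left(1853 + \left(-2 + 4 \cdot 1225\right)\right) 3455 \cdot \frac{1}{151} - \frac{593}{1525 + 1207} = \left(1853 + \left(-2 + 4900\right)\right) 3455 \cdot \frac{1}{151} - \frac{593}{2732} = \left(1853 + 4898\right) 3455 \cdot \frac{1}{151} - \frac{593}{2732} = 6751 \cdot 3455 \cdot \frac{1}{151} - \frac{593}{2732} = 23324705 \cdot \frac{1}{151} - \frac{593}{2732} = \frac{23324705}{151} - \frac{593}{2732} = \frac{63723004517}{412532}$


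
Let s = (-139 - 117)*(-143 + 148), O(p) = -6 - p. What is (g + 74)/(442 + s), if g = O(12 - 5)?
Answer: -61/838 ≈ -0.072792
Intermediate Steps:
g = -13 (g = -6 - (12 - 5) = -6 - 1*7 = -6 - 7 = -13)
s = -1280 (s = -256*5 = -1280)
(g + 74)/(442 + s) = (-13 + 74)/(442 - 1280) = 61/(-838) = 61*(-1/838) = -61/838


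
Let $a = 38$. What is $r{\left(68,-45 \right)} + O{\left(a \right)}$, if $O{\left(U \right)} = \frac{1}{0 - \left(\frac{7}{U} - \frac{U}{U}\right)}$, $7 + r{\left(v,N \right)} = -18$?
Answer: $- \frac{737}{31} \approx -23.774$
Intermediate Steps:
$r{\left(v,N \right)} = -25$ ($r{\left(v,N \right)} = -7 - 18 = -25$)
$O{\left(U \right)} = \frac{1}{1 - \frac{7}{U}}$ ($O{\left(U \right)} = \frac{1}{0 + \left(- \frac{7}{U} + 1\right)} = \frac{1}{0 + \left(1 - \frac{7}{U}\right)} = \frac{1}{1 - \frac{7}{U}}$)
$r{\left(68,-45 \right)} + O{\left(a \right)} = -25 + \frac{38}{-7 + 38} = -25 + \frac{38}{31} = - \frac{737}{31}$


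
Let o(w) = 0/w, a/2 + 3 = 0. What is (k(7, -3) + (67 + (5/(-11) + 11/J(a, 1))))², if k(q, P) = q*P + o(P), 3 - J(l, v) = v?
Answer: 1261129/484 ≈ 2605.6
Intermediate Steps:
a = -6 (a = -6 + 2*0 = -6 + 0 = -6)
J(l, v) = 3 - v
o(w) = 0
k(q, P) = P*q (k(q, P) = q*P + 0 = P*q + 0 = P*q)
(k(7, -3) + (67 + (5/(-11) + 11/J(a, 1))))² = (-3*7 + (67 + (5/(-11) + 11/(3 - 1*1))))² = (-21 + (67 + (5*(-1/11) + 11/(3 - 1))))² = (-21 + (67 + (-5/11 + 11/2)))² = (-21 + (67 + 111/22))² = (-21 + 1585/22)² = (1123/22)² = 1261129/484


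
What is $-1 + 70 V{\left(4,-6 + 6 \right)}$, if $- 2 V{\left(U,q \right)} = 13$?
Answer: $-456$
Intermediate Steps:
$V{\left(U,q \right)} = - \frac{13}{2}$ ($V{\left(U,q \right)} = \left(- \frac{1}{2}\right) 13 = - \frac{13}{2}$)
$-1 + 70 V{\left(4,-6 + 6 \right)} = -1 + 70 \left(- \frac{13}{2}\right) = -1 - 455 = -456$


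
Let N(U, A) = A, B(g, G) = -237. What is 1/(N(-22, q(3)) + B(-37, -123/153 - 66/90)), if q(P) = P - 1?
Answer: -1/235 ≈ -0.0042553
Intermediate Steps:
q(P) = -1 + P
1/(N(-22, q(3)) + B(-37, -123/153 - 66/90)) = 1/((-1 + 3) - 237) = 1/(2 - 237) = 1/(-235) = -1/235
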